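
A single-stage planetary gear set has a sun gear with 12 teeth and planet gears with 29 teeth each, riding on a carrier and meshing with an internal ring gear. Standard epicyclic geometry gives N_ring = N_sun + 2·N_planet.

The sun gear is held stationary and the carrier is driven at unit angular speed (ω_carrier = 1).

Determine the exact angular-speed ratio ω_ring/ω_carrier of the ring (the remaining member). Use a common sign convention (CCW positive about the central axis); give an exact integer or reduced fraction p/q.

41/35

N_ring = 12 + 2·29 = 70
12(ω_s−ω_c) = −70(ω_r−ω_c),  ω_s=0, ω_c=1
ω_r = 1 − (12/70)(0−1) = 41/35
ω_r/ω_c = 41/35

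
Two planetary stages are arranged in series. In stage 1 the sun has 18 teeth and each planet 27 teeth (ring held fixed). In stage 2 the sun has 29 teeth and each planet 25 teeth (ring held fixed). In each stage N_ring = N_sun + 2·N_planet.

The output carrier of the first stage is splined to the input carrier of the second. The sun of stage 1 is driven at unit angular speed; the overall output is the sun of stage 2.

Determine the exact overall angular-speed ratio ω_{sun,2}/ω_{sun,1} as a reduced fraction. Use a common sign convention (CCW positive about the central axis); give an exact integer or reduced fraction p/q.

Stage 1: N_ring = 18 + 2·27 = 72
Stage 1: 18(ω_s−ω_c) = −72(ω_r−ω_c),  ω_r=0, ω_s=1
Stage 1: 18(1−ω_c) = −72(0−ω_c)  ⇒  90ω_c = 18  ⇒  ω_c = 1/5
  ⇒ ω_c¹/ω_s¹ = 1/5
Stage 2: N_ring = 29 + 2·25 = 79
Stage 2: 29(ω_s−ω_c) = −79(ω_r−ω_c),  ω_r=0, ω_c=1
Stage 2: ω_s = 1 − (79/29)(0−1) = 108/29
  ⇒ ω_s²/ω_c² = 108/29
Coupling ω_c² = ω_c¹ ⇒ overall = 1/5 × 108/29 = 108/145

108/145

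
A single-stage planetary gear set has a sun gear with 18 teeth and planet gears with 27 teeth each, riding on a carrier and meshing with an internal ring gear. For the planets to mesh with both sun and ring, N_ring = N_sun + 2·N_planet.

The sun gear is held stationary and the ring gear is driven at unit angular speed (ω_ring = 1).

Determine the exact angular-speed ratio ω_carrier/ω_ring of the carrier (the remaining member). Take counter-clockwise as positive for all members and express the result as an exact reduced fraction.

4/5

N_ring = 18 + 2·27 = 72
18(ω_s−ω_c) = −72(ω_r−ω_c),  ω_s=0, ω_r=1
18(0−ω_c) = −72(1−ω_c)  ⇒  90ω_c = 72  ⇒  ω_c = 4/5
ω_c/ω_r = 4/5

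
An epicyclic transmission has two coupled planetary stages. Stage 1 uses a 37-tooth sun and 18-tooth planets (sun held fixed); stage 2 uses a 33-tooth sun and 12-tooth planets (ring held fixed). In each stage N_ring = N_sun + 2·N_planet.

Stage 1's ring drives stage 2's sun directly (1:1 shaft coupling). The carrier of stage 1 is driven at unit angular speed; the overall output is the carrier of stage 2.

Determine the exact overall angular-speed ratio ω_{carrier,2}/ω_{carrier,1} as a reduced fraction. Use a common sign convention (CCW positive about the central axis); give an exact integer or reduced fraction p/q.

121/219

Stage 1: N_ring = 37 + 2·18 = 73
Stage 1: 37(ω_s−ω_c) = −73(ω_r−ω_c),  ω_s=0, ω_c=1
Stage 1: ω_r = 1 − (37/73)(0−1) = 110/73
  ⇒ ω_r¹/ω_c¹ = 110/73
Stage 2: N_ring = 33 + 2·12 = 57
Stage 2: 33(ω_s−ω_c) = −57(ω_r−ω_c),  ω_r=0, ω_s=1
Stage 2: 33(1−ω_c) = −57(0−ω_c)  ⇒  90ω_c = 33  ⇒  ω_c = 11/30
  ⇒ ω_c²/ω_s² = 11/30
Coupling ω_s² = ω_r¹ ⇒ overall = 110/73 × 11/30 = 121/219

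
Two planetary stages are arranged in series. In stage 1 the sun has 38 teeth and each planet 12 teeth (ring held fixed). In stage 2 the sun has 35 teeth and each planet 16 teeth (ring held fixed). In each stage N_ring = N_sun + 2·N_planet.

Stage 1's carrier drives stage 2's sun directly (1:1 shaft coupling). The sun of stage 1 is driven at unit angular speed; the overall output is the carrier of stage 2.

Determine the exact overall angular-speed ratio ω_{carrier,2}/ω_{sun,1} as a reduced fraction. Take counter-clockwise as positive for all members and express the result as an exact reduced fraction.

Stage 1: N_ring = 38 + 2·12 = 62
Stage 1: 38(ω_s−ω_c) = −62(ω_r−ω_c),  ω_r=0, ω_s=1
Stage 1: 38(1−ω_c) = −62(0−ω_c)  ⇒  100ω_c = 38  ⇒  ω_c = 19/50
  ⇒ ω_c¹/ω_s¹ = 19/50
Stage 2: N_ring = 35 + 2·16 = 67
Stage 2: 35(ω_s−ω_c) = −67(ω_r−ω_c),  ω_r=0, ω_s=1
Stage 2: 35(1−ω_c) = −67(0−ω_c)  ⇒  102ω_c = 35  ⇒  ω_c = 35/102
  ⇒ ω_c²/ω_s² = 35/102
Coupling ω_s² = ω_c¹ ⇒ overall = 19/50 × 35/102 = 133/1020

133/1020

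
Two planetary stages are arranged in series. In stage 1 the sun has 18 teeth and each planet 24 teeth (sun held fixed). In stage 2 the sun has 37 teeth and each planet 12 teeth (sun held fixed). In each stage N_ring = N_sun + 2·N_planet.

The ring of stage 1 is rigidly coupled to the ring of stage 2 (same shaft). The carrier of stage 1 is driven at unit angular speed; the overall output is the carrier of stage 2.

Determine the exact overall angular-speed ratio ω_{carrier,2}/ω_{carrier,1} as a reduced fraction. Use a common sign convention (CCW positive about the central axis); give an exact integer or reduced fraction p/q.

61/77

Stage 1: N_ring = 18 + 2·24 = 66
Stage 1: 18(ω_s−ω_c) = −66(ω_r−ω_c),  ω_s=0, ω_c=1
Stage 1: ω_r = 1 − (18/66)(0−1) = 14/11
  ⇒ ω_r¹/ω_c¹ = 14/11
Stage 2: N_ring = 37 + 2·12 = 61
Stage 2: 37(ω_s−ω_c) = −61(ω_r−ω_c),  ω_s=0, ω_r=1
Stage 2: 37(0−ω_c) = −61(1−ω_c)  ⇒  98ω_c = 61  ⇒  ω_c = 61/98
  ⇒ ω_c²/ω_r² = 61/98
Coupling ω_r² = ω_r¹ ⇒ overall = 14/11 × 61/98 = 61/77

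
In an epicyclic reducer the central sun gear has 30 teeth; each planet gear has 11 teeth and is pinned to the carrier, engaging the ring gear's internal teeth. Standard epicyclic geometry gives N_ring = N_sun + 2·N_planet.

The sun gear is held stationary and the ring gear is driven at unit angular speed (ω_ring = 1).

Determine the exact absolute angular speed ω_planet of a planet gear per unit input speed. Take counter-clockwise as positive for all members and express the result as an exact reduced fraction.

N_ring = 30 + 2·11 = 52
30(ω_s−ω_c) = −52(ω_r−ω_c),  ω_s=0, ω_r=1
30(0−ω_c) = −52(1−ω_c)  ⇒  82ω_c = 52  ⇒  ω_c = 26/41
sun–planet: 30·(0−26/41) = −11·(ω_p−ω_c)  ⇒  ω_p−ω_c = −(30/11)·(-26/41) = 780/451
ω_p = 26/41 + 780/451 = 26/11

26/11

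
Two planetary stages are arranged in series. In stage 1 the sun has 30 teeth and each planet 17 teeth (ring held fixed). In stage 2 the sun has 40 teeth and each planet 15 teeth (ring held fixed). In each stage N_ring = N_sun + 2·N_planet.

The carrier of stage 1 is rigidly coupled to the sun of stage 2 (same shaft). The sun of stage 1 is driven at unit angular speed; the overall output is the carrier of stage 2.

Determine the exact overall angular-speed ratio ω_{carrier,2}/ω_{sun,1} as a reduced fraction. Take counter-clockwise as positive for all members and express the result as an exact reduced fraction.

Stage 1: N_ring = 30 + 2·17 = 64
Stage 1: 30(ω_s−ω_c) = −64(ω_r−ω_c),  ω_r=0, ω_s=1
Stage 1: 30(1−ω_c) = −64(0−ω_c)  ⇒  94ω_c = 30  ⇒  ω_c = 15/47
  ⇒ ω_c¹/ω_s¹ = 15/47
Stage 2: N_ring = 40 + 2·15 = 70
Stage 2: 40(ω_s−ω_c) = −70(ω_r−ω_c),  ω_r=0, ω_s=1
Stage 2: 40(1−ω_c) = −70(0−ω_c)  ⇒  110ω_c = 40  ⇒  ω_c = 4/11
  ⇒ ω_c²/ω_s² = 4/11
Coupling ω_s² = ω_c¹ ⇒ overall = 15/47 × 4/11 = 60/517

60/517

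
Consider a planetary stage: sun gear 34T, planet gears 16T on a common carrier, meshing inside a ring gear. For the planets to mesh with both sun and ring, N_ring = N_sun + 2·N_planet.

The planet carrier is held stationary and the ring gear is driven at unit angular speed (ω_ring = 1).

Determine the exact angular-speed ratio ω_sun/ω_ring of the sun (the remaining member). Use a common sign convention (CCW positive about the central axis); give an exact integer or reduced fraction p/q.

-33/17

N_ring = 34 + 2·16 = 66
34(ω_s−ω_c) = −66(ω_r−ω_c),  ω_c=0, ω_r=1
ω_s = 0 − (66/34)(1−0) = -33/17
ω_s/ω_r = -33/17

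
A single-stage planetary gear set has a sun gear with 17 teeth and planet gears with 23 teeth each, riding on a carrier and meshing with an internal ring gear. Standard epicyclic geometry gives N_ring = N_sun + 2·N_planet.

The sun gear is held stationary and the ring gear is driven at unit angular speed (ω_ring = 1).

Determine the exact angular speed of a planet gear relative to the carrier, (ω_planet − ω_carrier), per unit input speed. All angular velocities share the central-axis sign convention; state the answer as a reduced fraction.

N_ring = 17 + 2·23 = 63
17(ω_s−ω_c) = −63(ω_r−ω_c),  ω_s=0, ω_r=1
17(0−ω_c) = −63(1−ω_c)  ⇒  80ω_c = 63  ⇒  ω_c = 63/80
sun–planet: 17·(0−63/80) = −23·(ω_p−ω_c)  ⇒  ω_p−ω_c = −(17/23)·(-63/80) = 1071/1840

1071/1840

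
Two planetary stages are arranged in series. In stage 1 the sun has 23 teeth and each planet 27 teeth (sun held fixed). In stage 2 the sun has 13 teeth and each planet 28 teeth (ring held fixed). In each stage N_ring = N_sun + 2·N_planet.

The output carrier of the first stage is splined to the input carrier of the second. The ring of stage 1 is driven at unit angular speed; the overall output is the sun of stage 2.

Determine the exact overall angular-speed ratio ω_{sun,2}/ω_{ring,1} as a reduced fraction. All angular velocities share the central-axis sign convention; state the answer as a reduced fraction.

Stage 1: N_ring = 23 + 2·27 = 77
Stage 1: 23(ω_s−ω_c) = −77(ω_r−ω_c),  ω_s=0, ω_r=1
Stage 1: 23(0−ω_c) = −77(1−ω_c)  ⇒  100ω_c = 77  ⇒  ω_c = 77/100
  ⇒ ω_c¹/ω_r¹ = 77/100
Stage 2: N_ring = 13 + 2·28 = 69
Stage 2: 13(ω_s−ω_c) = −69(ω_r−ω_c),  ω_r=0, ω_c=1
Stage 2: ω_s = 1 − (69/13)(0−1) = 82/13
  ⇒ ω_s²/ω_c² = 82/13
Coupling ω_c² = ω_c¹ ⇒ overall = 77/100 × 82/13 = 3157/650

3157/650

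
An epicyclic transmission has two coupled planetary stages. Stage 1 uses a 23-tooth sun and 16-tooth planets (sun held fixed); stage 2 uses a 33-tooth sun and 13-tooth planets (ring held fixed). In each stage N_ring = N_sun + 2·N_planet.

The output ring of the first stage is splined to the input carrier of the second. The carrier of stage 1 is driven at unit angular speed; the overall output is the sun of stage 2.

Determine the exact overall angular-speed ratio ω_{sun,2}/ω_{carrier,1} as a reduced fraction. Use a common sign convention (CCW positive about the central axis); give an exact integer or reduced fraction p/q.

Stage 1: N_ring = 23 + 2·16 = 55
Stage 1: 23(ω_s−ω_c) = −55(ω_r−ω_c),  ω_s=0, ω_c=1
Stage 1: ω_r = 1 − (23/55)(0−1) = 78/55
  ⇒ ω_r¹/ω_c¹ = 78/55
Stage 2: N_ring = 33 + 2·13 = 59
Stage 2: 33(ω_s−ω_c) = −59(ω_r−ω_c),  ω_r=0, ω_c=1
Stage 2: ω_s = 1 − (59/33)(0−1) = 92/33
  ⇒ ω_s²/ω_c² = 92/33
Coupling ω_c² = ω_r¹ ⇒ overall = 78/55 × 92/33 = 2392/605

2392/605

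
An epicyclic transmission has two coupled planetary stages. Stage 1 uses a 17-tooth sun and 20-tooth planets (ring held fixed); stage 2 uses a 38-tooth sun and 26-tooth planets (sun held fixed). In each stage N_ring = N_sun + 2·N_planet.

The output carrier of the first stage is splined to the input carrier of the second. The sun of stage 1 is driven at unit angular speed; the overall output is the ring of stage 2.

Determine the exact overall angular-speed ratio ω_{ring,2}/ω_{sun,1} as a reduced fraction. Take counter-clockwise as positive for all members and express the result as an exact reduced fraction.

Stage 1: N_ring = 17 + 2·20 = 57
Stage 1: 17(ω_s−ω_c) = −57(ω_r−ω_c),  ω_r=0, ω_s=1
Stage 1: 17(1−ω_c) = −57(0−ω_c)  ⇒  74ω_c = 17  ⇒  ω_c = 17/74
  ⇒ ω_c¹/ω_s¹ = 17/74
Stage 2: N_ring = 38 + 2·26 = 90
Stage 2: 38(ω_s−ω_c) = −90(ω_r−ω_c),  ω_s=0, ω_c=1
Stage 2: ω_r = 1 − (38/90)(0−1) = 64/45
  ⇒ ω_r²/ω_c² = 64/45
Coupling ω_c² = ω_c¹ ⇒ overall = 17/74 × 64/45 = 544/1665

544/1665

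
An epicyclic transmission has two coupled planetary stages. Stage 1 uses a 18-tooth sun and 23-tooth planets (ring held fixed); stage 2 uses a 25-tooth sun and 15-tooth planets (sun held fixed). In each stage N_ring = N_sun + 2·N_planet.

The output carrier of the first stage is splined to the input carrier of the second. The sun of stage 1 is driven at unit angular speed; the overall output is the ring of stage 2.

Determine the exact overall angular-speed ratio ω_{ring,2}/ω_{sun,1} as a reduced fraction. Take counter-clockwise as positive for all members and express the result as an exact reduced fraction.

Stage 1: N_ring = 18 + 2·23 = 64
Stage 1: 18(ω_s−ω_c) = −64(ω_r−ω_c),  ω_r=0, ω_s=1
Stage 1: 18(1−ω_c) = −64(0−ω_c)  ⇒  82ω_c = 18  ⇒  ω_c = 9/41
  ⇒ ω_c¹/ω_s¹ = 9/41
Stage 2: N_ring = 25 + 2·15 = 55
Stage 2: 25(ω_s−ω_c) = −55(ω_r−ω_c),  ω_s=0, ω_c=1
Stage 2: ω_r = 1 − (25/55)(0−1) = 16/11
  ⇒ ω_r²/ω_c² = 16/11
Coupling ω_c² = ω_c¹ ⇒ overall = 9/41 × 16/11 = 144/451

144/451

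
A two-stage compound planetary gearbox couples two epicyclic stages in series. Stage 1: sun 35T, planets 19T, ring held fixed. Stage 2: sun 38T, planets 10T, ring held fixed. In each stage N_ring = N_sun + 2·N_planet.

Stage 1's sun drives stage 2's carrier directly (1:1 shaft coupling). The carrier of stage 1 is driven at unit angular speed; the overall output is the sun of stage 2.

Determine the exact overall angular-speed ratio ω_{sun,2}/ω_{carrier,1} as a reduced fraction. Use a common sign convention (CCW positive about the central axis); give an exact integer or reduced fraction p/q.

5184/665

Stage 1: N_ring = 35 + 2·19 = 73
Stage 1: 35(ω_s−ω_c) = −73(ω_r−ω_c),  ω_r=0, ω_c=1
Stage 1: ω_s = 1 − (73/35)(0−1) = 108/35
  ⇒ ω_s¹/ω_c¹ = 108/35
Stage 2: N_ring = 38 + 2·10 = 58
Stage 2: 38(ω_s−ω_c) = −58(ω_r−ω_c),  ω_r=0, ω_c=1
Stage 2: ω_s = 1 − (58/38)(0−1) = 48/19
  ⇒ ω_s²/ω_c² = 48/19
Coupling ω_c² = ω_s¹ ⇒ overall = 108/35 × 48/19 = 5184/665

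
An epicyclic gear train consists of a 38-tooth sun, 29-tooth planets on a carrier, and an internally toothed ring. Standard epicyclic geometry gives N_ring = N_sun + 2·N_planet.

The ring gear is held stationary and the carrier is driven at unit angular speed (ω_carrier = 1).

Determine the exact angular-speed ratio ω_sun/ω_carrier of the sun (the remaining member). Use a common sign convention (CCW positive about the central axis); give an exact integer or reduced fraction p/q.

67/19

N_ring = 38 + 2·29 = 96
38(ω_s−ω_c) = −96(ω_r−ω_c),  ω_r=0, ω_c=1
ω_s = 1 − (96/38)(0−1) = 67/19
ω_s/ω_c = 67/19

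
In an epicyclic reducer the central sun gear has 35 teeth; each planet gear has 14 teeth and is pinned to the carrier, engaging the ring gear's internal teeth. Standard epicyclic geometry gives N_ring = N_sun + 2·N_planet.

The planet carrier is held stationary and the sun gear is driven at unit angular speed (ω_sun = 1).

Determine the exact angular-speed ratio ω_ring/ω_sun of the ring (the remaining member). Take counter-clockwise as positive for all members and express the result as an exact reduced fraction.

N_ring = 35 + 2·14 = 63
35(ω_s−ω_c) = −63(ω_r−ω_c),  ω_c=0, ω_s=1
ω_r = 0 − (35/63)(1−0) = -5/9
ω_r/ω_s = -5/9

-5/9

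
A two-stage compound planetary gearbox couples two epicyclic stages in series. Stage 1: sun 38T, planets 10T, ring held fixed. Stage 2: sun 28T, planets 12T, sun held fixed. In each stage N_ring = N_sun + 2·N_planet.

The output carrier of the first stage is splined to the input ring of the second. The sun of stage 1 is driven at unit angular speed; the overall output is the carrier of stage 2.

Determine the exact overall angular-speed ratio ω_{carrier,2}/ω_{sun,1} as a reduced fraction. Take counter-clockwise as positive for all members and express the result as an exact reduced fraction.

Stage 1: N_ring = 38 + 2·10 = 58
Stage 1: 38(ω_s−ω_c) = −58(ω_r−ω_c),  ω_r=0, ω_s=1
Stage 1: 38(1−ω_c) = −58(0−ω_c)  ⇒  96ω_c = 38  ⇒  ω_c = 19/48
  ⇒ ω_c¹/ω_s¹ = 19/48
Stage 2: N_ring = 28 + 2·12 = 52
Stage 2: 28(ω_s−ω_c) = −52(ω_r−ω_c),  ω_s=0, ω_r=1
Stage 2: 28(0−ω_c) = −52(1−ω_c)  ⇒  80ω_c = 52  ⇒  ω_c = 13/20
  ⇒ ω_c²/ω_r² = 13/20
Coupling ω_r² = ω_c¹ ⇒ overall = 19/48 × 13/20 = 247/960

247/960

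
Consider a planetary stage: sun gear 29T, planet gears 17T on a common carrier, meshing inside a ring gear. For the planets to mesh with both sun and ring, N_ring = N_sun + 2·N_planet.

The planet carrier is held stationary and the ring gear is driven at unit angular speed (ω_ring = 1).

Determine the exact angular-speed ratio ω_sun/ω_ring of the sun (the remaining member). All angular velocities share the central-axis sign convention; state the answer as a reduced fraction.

N_ring = 29 + 2·17 = 63
29(ω_s−ω_c) = −63(ω_r−ω_c),  ω_c=0, ω_r=1
ω_s = 0 − (63/29)(1−0) = -63/29
ω_s/ω_r = -63/29

-63/29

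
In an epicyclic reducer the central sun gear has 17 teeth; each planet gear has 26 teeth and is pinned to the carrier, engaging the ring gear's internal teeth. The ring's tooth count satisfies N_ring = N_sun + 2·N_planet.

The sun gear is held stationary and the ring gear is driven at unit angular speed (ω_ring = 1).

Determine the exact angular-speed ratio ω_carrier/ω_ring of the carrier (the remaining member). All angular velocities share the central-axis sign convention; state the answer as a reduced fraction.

69/86

N_ring = 17 + 2·26 = 69
17(ω_s−ω_c) = −69(ω_r−ω_c),  ω_s=0, ω_r=1
17(0−ω_c) = −69(1−ω_c)  ⇒  86ω_c = 69  ⇒  ω_c = 69/86
ω_c/ω_r = 69/86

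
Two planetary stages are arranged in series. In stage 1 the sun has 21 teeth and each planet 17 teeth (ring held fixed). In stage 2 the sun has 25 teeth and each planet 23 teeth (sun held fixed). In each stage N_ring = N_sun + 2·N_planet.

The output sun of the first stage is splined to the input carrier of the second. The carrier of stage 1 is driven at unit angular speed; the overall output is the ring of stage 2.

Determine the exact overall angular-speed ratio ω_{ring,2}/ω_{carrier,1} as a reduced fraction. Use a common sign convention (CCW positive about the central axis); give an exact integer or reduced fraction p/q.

2432/497

Stage 1: N_ring = 21 + 2·17 = 55
Stage 1: 21(ω_s−ω_c) = −55(ω_r−ω_c),  ω_r=0, ω_c=1
Stage 1: ω_s = 1 − (55/21)(0−1) = 76/21
  ⇒ ω_s¹/ω_c¹ = 76/21
Stage 2: N_ring = 25 + 2·23 = 71
Stage 2: 25(ω_s−ω_c) = −71(ω_r−ω_c),  ω_s=0, ω_c=1
Stage 2: ω_r = 1 − (25/71)(0−1) = 96/71
  ⇒ ω_r²/ω_c² = 96/71
Coupling ω_c² = ω_s¹ ⇒ overall = 76/21 × 96/71 = 2432/497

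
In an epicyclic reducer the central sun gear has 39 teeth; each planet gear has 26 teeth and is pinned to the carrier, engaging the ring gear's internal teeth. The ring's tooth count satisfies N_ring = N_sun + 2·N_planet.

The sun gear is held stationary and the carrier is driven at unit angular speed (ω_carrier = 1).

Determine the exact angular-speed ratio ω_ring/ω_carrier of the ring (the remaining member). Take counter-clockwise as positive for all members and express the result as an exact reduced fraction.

10/7

N_ring = 39 + 2·26 = 91
39(ω_s−ω_c) = −91(ω_r−ω_c),  ω_s=0, ω_c=1
ω_r = 1 − (39/91)(0−1) = 10/7
ω_r/ω_c = 10/7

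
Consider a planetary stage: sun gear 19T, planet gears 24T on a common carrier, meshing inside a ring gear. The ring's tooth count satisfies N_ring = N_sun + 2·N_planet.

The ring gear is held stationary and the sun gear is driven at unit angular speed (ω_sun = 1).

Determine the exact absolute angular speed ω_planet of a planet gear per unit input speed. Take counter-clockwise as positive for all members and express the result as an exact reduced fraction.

-19/48

N_ring = 19 + 2·24 = 67
19(ω_s−ω_c) = −67(ω_r−ω_c),  ω_r=0, ω_s=1
19(1−ω_c) = −67(0−ω_c)  ⇒  86ω_c = 19  ⇒  ω_c = 19/86
sun–planet: 19·(1−19/86) = −24·(ω_p−ω_c)  ⇒  ω_p−ω_c = −(19/24)·(67/86) = -1273/2064
ω_p = 19/86 − 1273/2064 = -19/48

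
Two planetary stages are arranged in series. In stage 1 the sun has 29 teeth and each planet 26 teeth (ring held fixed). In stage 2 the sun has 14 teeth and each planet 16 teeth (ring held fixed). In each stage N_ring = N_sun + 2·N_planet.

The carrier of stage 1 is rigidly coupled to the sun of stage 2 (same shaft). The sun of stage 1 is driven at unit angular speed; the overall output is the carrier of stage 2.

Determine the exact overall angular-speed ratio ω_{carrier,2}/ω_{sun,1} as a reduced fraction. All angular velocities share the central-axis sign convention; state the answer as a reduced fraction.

203/3300

Stage 1: N_ring = 29 + 2·26 = 81
Stage 1: 29(ω_s−ω_c) = −81(ω_r−ω_c),  ω_r=0, ω_s=1
Stage 1: 29(1−ω_c) = −81(0−ω_c)  ⇒  110ω_c = 29  ⇒  ω_c = 29/110
  ⇒ ω_c¹/ω_s¹ = 29/110
Stage 2: N_ring = 14 + 2·16 = 46
Stage 2: 14(ω_s−ω_c) = −46(ω_r−ω_c),  ω_r=0, ω_s=1
Stage 2: 14(1−ω_c) = −46(0−ω_c)  ⇒  60ω_c = 14  ⇒  ω_c = 7/30
  ⇒ ω_c²/ω_s² = 7/30
Coupling ω_s² = ω_c¹ ⇒ overall = 29/110 × 7/30 = 203/3300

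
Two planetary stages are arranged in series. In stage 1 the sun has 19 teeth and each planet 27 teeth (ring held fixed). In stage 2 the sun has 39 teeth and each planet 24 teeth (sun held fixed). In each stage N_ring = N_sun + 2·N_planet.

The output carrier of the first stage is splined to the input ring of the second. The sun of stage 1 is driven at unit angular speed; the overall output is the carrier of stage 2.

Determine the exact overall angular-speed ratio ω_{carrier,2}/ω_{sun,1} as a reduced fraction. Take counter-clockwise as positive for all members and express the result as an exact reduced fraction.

551/3864

Stage 1: N_ring = 19 + 2·27 = 73
Stage 1: 19(ω_s−ω_c) = −73(ω_r−ω_c),  ω_r=0, ω_s=1
Stage 1: 19(1−ω_c) = −73(0−ω_c)  ⇒  92ω_c = 19  ⇒  ω_c = 19/92
  ⇒ ω_c¹/ω_s¹ = 19/92
Stage 2: N_ring = 39 + 2·24 = 87
Stage 2: 39(ω_s−ω_c) = −87(ω_r−ω_c),  ω_s=0, ω_r=1
Stage 2: 39(0−ω_c) = −87(1−ω_c)  ⇒  126ω_c = 87  ⇒  ω_c = 29/42
  ⇒ ω_c²/ω_r² = 29/42
Coupling ω_r² = ω_c¹ ⇒ overall = 19/92 × 29/42 = 551/3864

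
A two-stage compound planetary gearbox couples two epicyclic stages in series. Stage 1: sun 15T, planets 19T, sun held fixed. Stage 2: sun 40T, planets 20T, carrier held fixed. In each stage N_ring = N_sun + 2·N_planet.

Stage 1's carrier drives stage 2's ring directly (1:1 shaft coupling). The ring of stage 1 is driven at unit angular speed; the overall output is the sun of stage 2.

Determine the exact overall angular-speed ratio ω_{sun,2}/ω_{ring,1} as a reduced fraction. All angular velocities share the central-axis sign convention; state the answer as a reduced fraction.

Stage 1: N_ring = 15 + 2·19 = 53
Stage 1: 15(ω_s−ω_c) = −53(ω_r−ω_c),  ω_s=0, ω_r=1
Stage 1: 15(0−ω_c) = −53(1−ω_c)  ⇒  68ω_c = 53  ⇒  ω_c = 53/68
  ⇒ ω_c¹/ω_r¹ = 53/68
Stage 2: N_ring = 40 + 2·20 = 80
Stage 2: 40(ω_s−ω_c) = −80(ω_r−ω_c),  ω_c=0, ω_r=1
Stage 2: ω_s = 0 − (80/40)(1−0) = -2
  ⇒ ω_s²/ω_r² = -2
Coupling ω_r² = ω_c¹ ⇒ overall = 53/68 × -2 = -53/34

-53/34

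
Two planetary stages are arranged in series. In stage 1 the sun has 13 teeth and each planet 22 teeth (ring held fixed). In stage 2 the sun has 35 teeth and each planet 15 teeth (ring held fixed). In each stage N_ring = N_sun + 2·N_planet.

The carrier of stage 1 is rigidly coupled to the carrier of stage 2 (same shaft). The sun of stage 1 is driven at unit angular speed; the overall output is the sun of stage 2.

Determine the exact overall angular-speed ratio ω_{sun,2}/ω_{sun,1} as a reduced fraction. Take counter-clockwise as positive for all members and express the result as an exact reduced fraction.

Stage 1: N_ring = 13 + 2·22 = 57
Stage 1: 13(ω_s−ω_c) = −57(ω_r−ω_c),  ω_r=0, ω_s=1
Stage 1: 13(1−ω_c) = −57(0−ω_c)  ⇒  70ω_c = 13  ⇒  ω_c = 13/70
  ⇒ ω_c¹/ω_s¹ = 13/70
Stage 2: N_ring = 35 + 2·15 = 65
Stage 2: 35(ω_s−ω_c) = −65(ω_r−ω_c),  ω_r=0, ω_c=1
Stage 2: ω_s = 1 − (65/35)(0−1) = 20/7
  ⇒ ω_s²/ω_c² = 20/7
Coupling ω_c² = ω_c¹ ⇒ overall = 13/70 × 20/7 = 26/49

26/49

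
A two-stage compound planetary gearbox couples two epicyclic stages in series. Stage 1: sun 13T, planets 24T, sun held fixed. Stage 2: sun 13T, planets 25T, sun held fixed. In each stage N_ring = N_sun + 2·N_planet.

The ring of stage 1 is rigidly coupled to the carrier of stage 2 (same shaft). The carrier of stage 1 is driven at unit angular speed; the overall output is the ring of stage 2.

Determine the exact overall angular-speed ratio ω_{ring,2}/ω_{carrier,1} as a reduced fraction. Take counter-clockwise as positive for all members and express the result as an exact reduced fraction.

5624/3843

Stage 1: N_ring = 13 + 2·24 = 61
Stage 1: 13(ω_s−ω_c) = −61(ω_r−ω_c),  ω_s=0, ω_c=1
Stage 1: ω_r = 1 − (13/61)(0−1) = 74/61
  ⇒ ω_r¹/ω_c¹ = 74/61
Stage 2: N_ring = 13 + 2·25 = 63
Stage 2: 13(ω_s−ω_c) = −63(ω_r−ω_c),  ω_s=0, ω_c=1
Stage 2: ω_r = 1 − (13/63)(0−1) = 76/63
  ⇒ ω_r²/ω_c² = 76/63
Coupling ω_c² = ω_r¹ ⇒ overall = 74/61 × 76/63 = 5624/3843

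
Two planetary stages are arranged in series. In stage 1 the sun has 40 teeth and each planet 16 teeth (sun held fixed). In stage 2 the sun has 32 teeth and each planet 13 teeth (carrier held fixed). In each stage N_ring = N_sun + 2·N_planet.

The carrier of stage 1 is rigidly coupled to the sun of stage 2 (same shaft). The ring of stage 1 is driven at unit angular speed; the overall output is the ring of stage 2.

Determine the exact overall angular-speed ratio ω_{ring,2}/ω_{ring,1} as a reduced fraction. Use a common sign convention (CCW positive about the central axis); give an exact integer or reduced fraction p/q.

Stage 1: N_ring = 40 + 2·16 = 72
Stage 1: 40(ω_s−ω_c) = −72(ω_r−ω_c),  ω_s=0, ω_r=1
Stage 1: 40(0−ω_c) = −72(1−ω_c)  ⇒  112ω_c = 72  ⇒  ω_c = 9/14
  ⇒ ω_c¹/ω_r¹ = 9/14
Stage 2: N_ring = 32 + 2·13 = 58
Stage 2: 32(ω_s−ω_c) = −58(ω_r−ω_c),  ω_c=0, ω_s=1
Stage 2: ω_r = 0 − (32/58)(1−0) = -16/29
  ⇒ ω_r²/ω_s² = -16/29
Coupling ω_s² = ω_c¹ ⇒ overall = 9/14 × -16/29 = -72/203

-72/203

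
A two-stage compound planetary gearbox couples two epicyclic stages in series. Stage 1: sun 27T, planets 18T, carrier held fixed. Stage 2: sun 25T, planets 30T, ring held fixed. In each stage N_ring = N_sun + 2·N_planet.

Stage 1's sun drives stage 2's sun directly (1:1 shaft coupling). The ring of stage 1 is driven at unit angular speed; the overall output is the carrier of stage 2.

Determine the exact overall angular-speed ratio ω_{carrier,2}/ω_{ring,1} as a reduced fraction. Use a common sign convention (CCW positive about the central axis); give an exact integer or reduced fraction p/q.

-35/66

Stage 1: N_ring = 27 + 2·18 = 63
Stage 1: 27(ω_s−ω_c) = −63(ω_r−ω_c),  ω_c=0, ω_r=1
Stage 1: ω_s = 0 − (63/27)(1−0) = -7/3
  ⇒ ω_s¹/ω_r¹ = -7/3
Stage 2: N_ring = 25 + 2·30 = 85
Stage 2: 25(ω_s−ω_c) = −85(ω_r−ω_c),  ω_r=0, ω_s=1
Stage 2: 25(1−ω_c) = −85(0−ω_c)  ⇒  110ω_c = 25  ⇒  ω_c = 5/22
  ⇒ ω_c²/ω_s² = 5/22
Coupling ω_s² = ω_s¹ ⇒ overall = -7/3 × 5/22 = -35/66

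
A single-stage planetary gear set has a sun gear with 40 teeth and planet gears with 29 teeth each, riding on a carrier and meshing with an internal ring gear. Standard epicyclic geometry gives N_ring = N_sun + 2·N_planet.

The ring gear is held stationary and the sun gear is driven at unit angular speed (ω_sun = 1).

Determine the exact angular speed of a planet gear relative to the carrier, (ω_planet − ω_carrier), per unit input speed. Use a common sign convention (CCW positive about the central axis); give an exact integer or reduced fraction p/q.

-1960/2001

N_ring = 40 + 2·29 = 98
40(ω_s−ω_c) = −98(ω_r−ω_c),  ω_r=0, ω_s=1
40(1−ω_c) = −98(0−ω_c)  ⇒  138ω_c = 40  ⇒  ω_c = 20/69
sun–planet: 40·(1−20/69) = −29·(ω_p−ω_c)  ⇒  ω_p−ω_c = −(40/29)·(49/69) = -1960/2001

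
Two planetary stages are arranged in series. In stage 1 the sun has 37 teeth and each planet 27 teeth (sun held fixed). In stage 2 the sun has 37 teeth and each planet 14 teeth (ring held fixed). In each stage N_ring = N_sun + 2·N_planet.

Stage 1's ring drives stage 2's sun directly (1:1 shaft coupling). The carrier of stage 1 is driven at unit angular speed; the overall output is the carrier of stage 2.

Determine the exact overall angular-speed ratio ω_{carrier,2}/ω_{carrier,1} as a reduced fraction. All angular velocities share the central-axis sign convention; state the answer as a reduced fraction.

Stage 1: N_ring = 37 + 2·27 = 91
Stage 1: 37(ω_s−ω_c) = −91(ω_r−ω_c),  ω_s=0, ω_c=1
Stage 1: ω_r = 1 − (37/91)(0−1) = 128/91
  ⇒ ω_r¹/ω_c¹ = 128/91
Stage 2: N_ring = 37 + 2·14 = 65
Stage 2: 37(ω_s−ω_c) = −65(ω_r−ω_c),  ω_r=0, ω_s=1
Stage 2: 37(1−ω_c) = −65(0−ω_c)  ⇒  102ω_c = 37  ⇒  ω_c = 37/102
  ⇒ ω_c²/ω_s² = 37/102
Coupling ω_s² = ω_r¹ ⇒ overall = 128/91 × 37/102 = 2368/4641

2368/4641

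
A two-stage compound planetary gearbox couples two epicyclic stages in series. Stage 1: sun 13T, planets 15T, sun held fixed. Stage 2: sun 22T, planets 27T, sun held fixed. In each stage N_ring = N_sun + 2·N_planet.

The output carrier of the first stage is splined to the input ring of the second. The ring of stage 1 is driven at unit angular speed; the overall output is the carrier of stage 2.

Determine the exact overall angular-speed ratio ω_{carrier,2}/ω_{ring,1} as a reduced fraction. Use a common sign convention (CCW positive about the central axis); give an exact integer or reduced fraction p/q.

817/1372

Stage 1: N_ring = 13 + 2·15 = 43
Stage 1: 13(ω_s−ω_c) = −43(ω_r−ω_c),  ω_s=0, ω_r=1
Stage 1: 13(0−ω_c) = −43(1−ω_c)  ⇒  56ω_c = 43  ⇒  ω_c = 43/56
  ⇒ ω_c¹/ω_r¹ = 43/56
Stage 2: N_ring = 22 + 2·27 = 76
Stage 2: 22(ω_s−ω_c) = −76(ω_r−ω_c),  ω_s=0, ω_r=1
Stage 2: 22(0−ω_c) = −76(1−ω_c)  ⇒  98ω_c = 76  ⇒  ω_c = 38/49
  ⇒ ω_c²/ω_r² = 38/49
Coupling ω_r² = ω_c¹ ⇒ overall = 43/56 × 38/49 = 817/1372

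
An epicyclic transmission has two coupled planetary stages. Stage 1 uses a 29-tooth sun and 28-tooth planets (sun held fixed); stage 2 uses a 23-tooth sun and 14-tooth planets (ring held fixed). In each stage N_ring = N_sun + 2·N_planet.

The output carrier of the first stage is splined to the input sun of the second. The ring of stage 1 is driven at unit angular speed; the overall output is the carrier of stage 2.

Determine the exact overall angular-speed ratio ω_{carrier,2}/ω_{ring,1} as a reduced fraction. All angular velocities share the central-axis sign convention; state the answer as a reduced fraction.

1955/8436

Stage 1: N_ring = 29 + 2·28 = 85
Stage 1: 29(ω_s−ω_c) = −85(ω_r−ω_c),  ω_s=0, ω_r=1
Stage 1: 29(0−ω_c) = −85(1−ω_c)  ⇒  114ω_c = 85  ⇒  ω_c = 85/114
  ⇒ ω_c¹/ω_r¹ = 85/114
Stage 2: N_ring = 23 + 2·14 = 51
Stage 2: 23(ω_s−ω_c) = −51(ω_r−ω_c),  ω_r=0, ω_s=1
Stage 2: 23(1−ω_c) = −51(0−ω_c)  ⇒  74ω_c = 23  ⇒  ω_c = 23/74
  ⇒ ω_c²/ω_s² = 23/74
Coupling ω_s² = ω_c¹ ⇒ overall = 85/114 × 23/74 = 1955/8436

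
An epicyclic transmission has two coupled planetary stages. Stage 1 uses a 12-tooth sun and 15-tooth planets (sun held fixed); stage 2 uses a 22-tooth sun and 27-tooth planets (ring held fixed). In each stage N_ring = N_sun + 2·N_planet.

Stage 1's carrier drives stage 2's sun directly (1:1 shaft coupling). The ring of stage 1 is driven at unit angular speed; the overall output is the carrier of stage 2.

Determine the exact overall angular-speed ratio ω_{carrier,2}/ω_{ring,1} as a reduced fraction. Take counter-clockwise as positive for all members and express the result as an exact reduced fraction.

11/63

Stage 1: N_ring = 12 + 2·15 = 42
Stage 1: 12(ω_s−ω_c) = −42(ω_r−ω_c),  ω_s=0, ω_r=1
Stage 1: 12(0−ω_c) = −42(1−ω_c)  ⇒  54ω_c = 42  ⇒  ω_c = 7/9
  ⇒ ω_c¹/ω_r¹ = 7/9
Stage 2: N_ring = 22 + 2·27 = 76
Stage 2: 22(ω_s−ω_c) = −76(ω_r−ω_c),  ω_r=0, ω_s=1
Stage 2: 22(1−ω_c) = −76(0−ω_c)  ⇒  98ω_c = 22  ⇒  ω_c = 11/49
  ⇒ ω_c²/ω_s² = 11/49
Coupling ω_s² = ω_c¹ ⇒ overall = 7/9 × 11/49 = 11/63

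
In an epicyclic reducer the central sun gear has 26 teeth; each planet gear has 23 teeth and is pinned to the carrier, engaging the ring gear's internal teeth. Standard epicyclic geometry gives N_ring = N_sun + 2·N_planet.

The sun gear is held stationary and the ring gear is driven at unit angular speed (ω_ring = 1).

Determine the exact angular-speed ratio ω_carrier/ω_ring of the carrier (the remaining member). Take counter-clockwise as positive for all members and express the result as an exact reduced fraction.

N_ring = 26 + 2·23 = 72
26(ω_s−ω_c) = −72(ω_r−ω_c),  ω_s=0, ω_r=1
26(0−ω_c) = −72(1−ω_c)  ⇒  98ω_c = 72  ⇒  ω_c = 36/49
ω_c/ω_r = 36/49

36/49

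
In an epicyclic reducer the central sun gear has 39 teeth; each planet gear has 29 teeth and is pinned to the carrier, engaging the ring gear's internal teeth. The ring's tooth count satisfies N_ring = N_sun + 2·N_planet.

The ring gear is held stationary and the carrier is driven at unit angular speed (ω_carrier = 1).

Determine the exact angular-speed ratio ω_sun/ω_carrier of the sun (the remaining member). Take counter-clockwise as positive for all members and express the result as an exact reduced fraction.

136/39

N_ring = 39 + 2·29 = 97
39(ω_s−ω_c) = −97(ω_r−ω_c),  ω_r=0, ω_c=1
ω_s = 1 − (97/39)(0−1) = 136/39
ω_s/ω_c = 136/39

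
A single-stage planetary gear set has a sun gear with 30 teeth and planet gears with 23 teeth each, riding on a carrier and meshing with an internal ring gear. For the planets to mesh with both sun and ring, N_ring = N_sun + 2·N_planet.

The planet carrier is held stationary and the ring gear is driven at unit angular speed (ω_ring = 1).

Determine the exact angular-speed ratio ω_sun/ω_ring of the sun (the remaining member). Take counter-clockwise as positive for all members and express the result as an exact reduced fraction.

N_ring = 30 + 2·23 = 76
30(ω_s−ω_c) = −76(ω_r−ω_c),  ω_c=0, ω_r=1
ω_s = 0 − (76/30)(1−0) = -38/15
ω_s/ω_r = -38/15

-38/15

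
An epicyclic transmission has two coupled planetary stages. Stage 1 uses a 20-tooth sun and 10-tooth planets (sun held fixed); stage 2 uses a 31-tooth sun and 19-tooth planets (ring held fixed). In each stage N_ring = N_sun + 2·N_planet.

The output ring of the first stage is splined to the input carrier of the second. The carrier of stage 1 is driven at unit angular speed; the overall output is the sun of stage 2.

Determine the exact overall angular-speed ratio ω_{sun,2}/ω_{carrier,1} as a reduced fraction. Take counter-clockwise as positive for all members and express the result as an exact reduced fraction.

Stage 1: N_ring = 20 + 2·10 = 40
Stage 1: 20(ω_s−ω_c) = −40(ω_r−ω_c),  ω_s=0, ω_c=1
Stage 1: ω_r = 1 − (20/40)(0−1) = 3/2
  ⇒ ω_r¹/ω_c¹ = 3/2
Stage 2: N_ring = 31 + 2·19 = 69
Stage 2: 31(ω_s−ω_c) = −69(ω_r−ω_c),  ω_r=0, ω_c=1
Stage 2: ω_s = 1 − (69/31)(0−1) = 100/31
  ⇒ ω_s²/ω_c² = 100/31
Coupling ω_c² = ω_r¹ ⇒ overall = 3/2 × 100/31 = 150/31

150/31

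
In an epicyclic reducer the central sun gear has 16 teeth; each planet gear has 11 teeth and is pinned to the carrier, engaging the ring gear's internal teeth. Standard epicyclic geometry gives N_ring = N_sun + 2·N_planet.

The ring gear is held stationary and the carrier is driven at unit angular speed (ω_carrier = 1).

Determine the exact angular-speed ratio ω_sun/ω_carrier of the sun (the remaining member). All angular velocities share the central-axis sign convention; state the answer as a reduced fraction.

N_ring = 16 + 2·11 = 38
16(ω_s−ω_c) = −38(ω_r−ω_c),  ω_r=0, ω_c=1
ω_s = 1 − (38/16)(0−1) = 27/8
ω_s/ω_c = 27/8

27/8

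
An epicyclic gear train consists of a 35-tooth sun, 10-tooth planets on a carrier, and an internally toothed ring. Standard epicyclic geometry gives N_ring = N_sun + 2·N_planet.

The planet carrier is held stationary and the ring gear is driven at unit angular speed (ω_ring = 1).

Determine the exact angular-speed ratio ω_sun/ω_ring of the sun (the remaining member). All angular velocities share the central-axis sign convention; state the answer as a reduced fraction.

N_ring = 35 + 2·10 = 55
35(ω_s−ω_c) = −55(ω_r−ω_c),  ω_c=0, ω_r=1
ω_s = 0 − (55/35)(1−0) = -11/7
ω_s/ω_r = -11/7

-11/7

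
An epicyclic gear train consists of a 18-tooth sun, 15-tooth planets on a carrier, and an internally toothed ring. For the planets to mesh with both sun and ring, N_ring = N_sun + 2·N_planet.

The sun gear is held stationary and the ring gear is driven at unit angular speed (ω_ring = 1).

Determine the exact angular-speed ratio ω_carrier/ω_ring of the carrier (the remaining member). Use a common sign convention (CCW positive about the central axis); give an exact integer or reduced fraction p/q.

8/11

N_ring = 18 + 2·15 = 48
18(ω_s−ω_c) = −48(ω_r−ω_c),  ω_s=0, ω_r=1
18(0−ω_c) = −48(1−ω_c)  ⇒  66ω_c = 48  ⇒  ω_c = 8/11
ω_c/ω_r = 8/11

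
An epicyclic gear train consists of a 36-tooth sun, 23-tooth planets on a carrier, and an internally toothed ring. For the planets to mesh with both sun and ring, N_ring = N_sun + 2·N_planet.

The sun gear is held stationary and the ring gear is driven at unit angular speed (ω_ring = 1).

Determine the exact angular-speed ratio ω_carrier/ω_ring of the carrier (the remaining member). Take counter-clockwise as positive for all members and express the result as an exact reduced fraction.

N_ring = 36 + 2·23 = 82
36(ω_s−ω_c) = −82(ω_r−ω_c),  ω_s=0, ω_r=1
36(0−ω_c) = −82(1−ω_c)  ⇒  118ω_c = 82  ⇒  ω_c = 41/59
ω_c/ω_r = 41/59

41/59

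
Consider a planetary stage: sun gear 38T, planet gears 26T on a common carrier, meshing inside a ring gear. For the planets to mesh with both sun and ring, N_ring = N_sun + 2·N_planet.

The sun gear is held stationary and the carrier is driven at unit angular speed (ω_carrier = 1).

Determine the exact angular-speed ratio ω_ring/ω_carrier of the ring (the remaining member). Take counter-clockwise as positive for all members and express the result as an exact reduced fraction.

64/45

N_ring = 38 + 2·26 = 90
38(ω_s−ω_c) = −90(ω_r−ω_c),  ω_s=0, ω_c=1
ω_r = 1 − (38/90)(0−1) = 64/45
ω_r/ω_c = 64/45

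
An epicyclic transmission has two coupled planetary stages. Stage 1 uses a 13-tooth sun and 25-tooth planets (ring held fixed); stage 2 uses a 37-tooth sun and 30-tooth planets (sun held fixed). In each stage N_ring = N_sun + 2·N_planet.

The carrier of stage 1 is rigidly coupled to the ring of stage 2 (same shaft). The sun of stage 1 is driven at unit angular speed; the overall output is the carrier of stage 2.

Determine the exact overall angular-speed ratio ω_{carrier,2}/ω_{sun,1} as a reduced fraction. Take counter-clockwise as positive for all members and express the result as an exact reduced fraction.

Stage 1: N_ring = 13 + 2·25 = 63
Stage 1: 13(ω_s−ω_c) = −63(ω_r−ω_c),  ω_r=0, ω_s=1
Stage 1: 13(1−ω_c) = −63(0−ω_c)  ⇒  76ω_c = 13  ⇒  ω_c = 13/76
  ⇒ ω_c¹/ω_s¹ = 13/76
Stage 2: N_ring = 37 + 2·30 = 97
Stage 2: 37(ω_s−ω_c) = −97(ω_r−ω_c),  ω_s=0, ω_r=1
Stage 2: 37(0−ω_c) = −97(1−ω_c)  ⇒  134ω_c = 97  ⇒  ω_c = 97/134
  ⇒ ω_c²/ω_r² = 97/134
Coupling ω_r² = ω_c¹ ⇒ overall = 13/76 × 97/134 = 1261/10184

1261/10184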